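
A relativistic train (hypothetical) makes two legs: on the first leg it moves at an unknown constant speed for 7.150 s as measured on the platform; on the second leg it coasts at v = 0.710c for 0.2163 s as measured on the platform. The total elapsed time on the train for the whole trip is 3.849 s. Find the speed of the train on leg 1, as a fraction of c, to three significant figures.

β = 0.856

Leg 1: speed unknown; τ_1 = 7.150/γ_1.
Leg 2: γ = 1/√(1 − 0.710²) = 1/√0.4959 = 1.420; τ_2 = 0.2163/1.420 = 0.1523 s.
Total proper time: τ_1 + 0.1523 = 3.849, so τ_1 = 3.849 − 0.1523 = 3.697 s.
γ_1 = 7.150/3.697 = 1.934; β = √(1 − 1/γ²) = √0.7327.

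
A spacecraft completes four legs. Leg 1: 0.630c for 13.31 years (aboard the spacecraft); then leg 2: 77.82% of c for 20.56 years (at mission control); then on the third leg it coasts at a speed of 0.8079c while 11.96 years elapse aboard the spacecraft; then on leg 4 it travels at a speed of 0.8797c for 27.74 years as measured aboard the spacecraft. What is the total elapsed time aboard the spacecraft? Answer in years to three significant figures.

τ = 65.9 years

Leg 1: 13.31 years is already measured aboard the spacecraft.
Leg 2: β = 0.7782; γ = 1/√(1 − 0.7782²) = 1/√0.3944 = 1.592; τ_2 = 20.56/1.592 = 12.91 years.
Leg 3: 11.96 years is already measured aboard the spacecraft.
Leg 4: 27.74 years is already measured aboard the spacecraft.
Total: 13.31 + 12.91 + 11.96 + 27.74 years.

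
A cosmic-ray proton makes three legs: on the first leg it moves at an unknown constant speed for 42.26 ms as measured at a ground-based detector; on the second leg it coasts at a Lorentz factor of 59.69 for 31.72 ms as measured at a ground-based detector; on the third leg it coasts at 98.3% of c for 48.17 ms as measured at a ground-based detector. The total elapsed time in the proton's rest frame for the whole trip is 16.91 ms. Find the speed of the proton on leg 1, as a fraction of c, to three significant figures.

Leg 1: speed unknown; τ_1 = 42.26/γ_1.
Leg 2: γ = 59.69; τ_2 = 31.72/59.69 = 0.5314 ms.
Leg 3: β = 0.983; γ = 1/√(1 − 0.983²) = 1/√0.03371 = 5.446; τ_3 = 48.17/5.446 = 8.844 ms.
Total proper time: τ_1 + 0.5314 + 8.844 = 16.91, so τ_1 = 16.91 − 9.376 = 7.534 ms.
γ_1 = 42.26/7.534 = 5.609; β = √(1 − 1/γ²) = √0.9682.

β = 0.984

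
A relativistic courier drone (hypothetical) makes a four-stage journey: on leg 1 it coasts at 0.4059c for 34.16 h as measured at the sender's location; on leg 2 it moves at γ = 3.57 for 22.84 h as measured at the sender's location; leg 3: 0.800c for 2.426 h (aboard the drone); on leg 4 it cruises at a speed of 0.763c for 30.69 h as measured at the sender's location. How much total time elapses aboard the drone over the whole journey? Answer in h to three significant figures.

Leg 1: γ = 1/√(1 − 0.4059²) = 1/√0.8352 = 1.094; τ_1 = 34.16/1.094 = 31.22 h.
Leg 2: γ = 3.57; τ_2 = 22.84/3.570 = 6.398 h.
Leg 3: 2.426 h is already measured aboard the drone.
Leg 4: γ = 1/√(1 − 0.763²) = 1/√0.4178 = 1.547; τ_4 = 30.69/1.547 = 19.84 h.
Total: 31.22 + 6.398 + 2.426 + 19.84 h.

τ = 59.9 h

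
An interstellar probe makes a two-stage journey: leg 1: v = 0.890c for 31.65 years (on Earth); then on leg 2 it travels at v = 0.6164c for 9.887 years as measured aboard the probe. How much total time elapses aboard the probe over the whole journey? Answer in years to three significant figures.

Leg 1: γ = 1/√(1 − 0.890²) = 1/√0.2079 = 2.193; τ_1 = 31.65/2.193 = 14.43 years.
Leg 2: 9.887 years is already measured aboard the probe.
Total: 14.43 + 9.887 years.

τ = 24.3 years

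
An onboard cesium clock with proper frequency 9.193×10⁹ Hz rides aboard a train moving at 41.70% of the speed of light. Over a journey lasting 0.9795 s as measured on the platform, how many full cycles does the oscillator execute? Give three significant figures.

β = 0.4170; γ = 1/√(1 − 0.4170²) = 1/√0.8261 = 1.100
The oscillator's own cycle count is N = f × τ where τ is the proper time on the train. τ = Δt/γ = 0.9795/1.100 = 0.8903 s = 8.903×10⁻¹ s.
N = 9.193×10⁹ × 8.903×10⁻¹ = 8.184×10⁹.

N = 8.18×10⁹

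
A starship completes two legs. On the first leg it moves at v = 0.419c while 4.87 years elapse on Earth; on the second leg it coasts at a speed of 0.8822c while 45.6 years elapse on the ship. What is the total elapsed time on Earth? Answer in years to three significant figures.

Leg 1: 4.87 years is already measured on Earth.
Leg 2: γ = 1/√(1 − 0.8822²) = 1/√0.2217 = 2.124; Δt_2 = 2.124 × 45.6 = 96.84 years.
Total: 4.870 + 96.84 years.

Δt = 102 years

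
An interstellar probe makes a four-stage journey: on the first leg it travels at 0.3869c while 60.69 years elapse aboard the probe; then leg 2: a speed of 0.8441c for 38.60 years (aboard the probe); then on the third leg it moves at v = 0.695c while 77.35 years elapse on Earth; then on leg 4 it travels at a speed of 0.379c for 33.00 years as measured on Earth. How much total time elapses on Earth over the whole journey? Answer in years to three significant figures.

Leg 1: γ = 1/√(1 − 0.3869²) = 1/√0.8503 = 1.084; Δt_1 = 1.084 × 60.69 = 65.82 years.
Leg 2: γ = 1/√(1 − 0.8441²) = 1/√0.2875 = 1.865; Δt_2 = 1.865 × 38.60 = 71.99 years.
Leg 3: 77.35 years is already measured on Earth.
Leg 4: 33.00 years is already measured on Earth.
Total: 65.82 + 71.99 + 77.35 + 33.00 years.

Δt = 248 years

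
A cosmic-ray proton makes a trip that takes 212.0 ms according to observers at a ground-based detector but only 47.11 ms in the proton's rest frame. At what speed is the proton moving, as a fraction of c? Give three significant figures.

The proper time is measured in the proton's rest frame (both events occur at the proton's location); Δt is measured at a ground-based detector. γ = Δt/τ = 212.0/47.11 = 4.500.
β = √(1 − 1/γ²) = √(1 − 0.04938) = √0.9506

v = 0.975c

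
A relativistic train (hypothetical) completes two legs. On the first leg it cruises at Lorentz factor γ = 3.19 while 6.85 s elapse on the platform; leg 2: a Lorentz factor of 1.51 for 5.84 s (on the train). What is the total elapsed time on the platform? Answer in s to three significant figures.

Δt = 15.7 s

Leg 1: 6.85 s is already measured on the platform.
Leg 2: γ = 1.51; Δt_2 = 1.510 × 5.84 = 8.818 s.
Total: 6.850 + 8.818 s.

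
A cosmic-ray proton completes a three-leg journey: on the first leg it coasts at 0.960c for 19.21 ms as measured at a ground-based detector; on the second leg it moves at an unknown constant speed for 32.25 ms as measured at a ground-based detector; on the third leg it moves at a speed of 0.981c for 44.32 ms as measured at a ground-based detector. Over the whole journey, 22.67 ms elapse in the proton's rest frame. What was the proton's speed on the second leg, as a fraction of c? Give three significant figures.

β = 0.963

Leg 1: γ = 1/√(1 − 0.960²) = 25/7 ≈ 3.571; τ_1 = 19.21/3.571 = 5.379 ms.
Leg 2: speed unknown; τ_2 = 32.25/γ_2.
Leg 3: γ = 1/√(1 − 0.981²) = 1/√0.03764 = 5.154; τ_3 = 44.32/5.154 = 8.598 ms.
Total proper time: 5.379 + τ_2 + 8.598 = 22.67, so τ_2 = 22.67 − 13.98 = 8.693 ms.
γ_2 = 32.25/8.693 = 3.710; β = √(1 − 1/γ²) = √0.9273.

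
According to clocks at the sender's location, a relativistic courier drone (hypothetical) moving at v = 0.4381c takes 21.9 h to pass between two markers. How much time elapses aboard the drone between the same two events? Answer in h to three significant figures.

τ = 19.7 h

γ = 1/√(1 − 0.4381²) = 1/√0.8081 = 1.112
The interval measured at the sender's location is the dilated one; the clock aboard the drone measures the proper time τ = Δt/γ = 21.9/1.112 h.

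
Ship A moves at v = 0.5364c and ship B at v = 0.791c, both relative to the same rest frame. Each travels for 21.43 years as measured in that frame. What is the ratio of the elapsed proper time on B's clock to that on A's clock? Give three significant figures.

A: γ = 1/√(1 − 0.5364²) = 1/√0.7123 = 1.185. B: γ = 1/√(1 − 0.791²) = 1/√0.3743 = 1.634.
τ_A/τ_B = γ_B/γ_A = 1.634/1.185 = 1.379, so τ_B/τ_A = 0.7249.

τ_B/τ_A = 0.725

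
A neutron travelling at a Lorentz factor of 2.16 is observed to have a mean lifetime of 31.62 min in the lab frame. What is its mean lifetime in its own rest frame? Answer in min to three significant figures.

τ₀ = 14.6 min

γ = 2.16
The lab-frame lifetime is the dilated interval; the proper lifetime is τ₀ = Δt/γ = 31.62/2.160 min.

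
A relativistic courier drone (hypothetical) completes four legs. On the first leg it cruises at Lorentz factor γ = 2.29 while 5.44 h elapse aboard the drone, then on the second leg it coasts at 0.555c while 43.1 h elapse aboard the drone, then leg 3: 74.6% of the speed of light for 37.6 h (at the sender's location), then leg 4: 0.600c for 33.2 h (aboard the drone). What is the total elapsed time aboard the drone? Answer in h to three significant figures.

τ = 107 h

Leg 1: 5.44 h is already measured aboard the drone.
Leg 2: 43.1 h is already measured aboard the drone.
Leg 3: β = 0.746; γ = 1/√(1 − 0.746²) = 1/√0.4435 = 1.502; τ_3 = 37.6/1.502 = 25.04 h.
Leg 4: 33.2 h is already measured aboard the drone.
Total: 5.440 + 43.10 + 25.04 + 33.20 h.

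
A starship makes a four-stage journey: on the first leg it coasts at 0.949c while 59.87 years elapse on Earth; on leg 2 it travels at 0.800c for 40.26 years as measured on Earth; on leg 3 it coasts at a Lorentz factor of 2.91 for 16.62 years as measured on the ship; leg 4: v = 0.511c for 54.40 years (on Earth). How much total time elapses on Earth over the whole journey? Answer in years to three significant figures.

Leg 1: 59.87 years is already measured on Earth.
Leg 2: 40.26 years is already measured on Earth.
Leg 3: γ = 2.91; Δt_3 = 2.910 × 16.62 = 48.36 years.
Leg 4: 54.40 years is already measured on Earth.
Total: 59.87 + 40.26 + 48.36 + 54.40 years.

Δt = 203 years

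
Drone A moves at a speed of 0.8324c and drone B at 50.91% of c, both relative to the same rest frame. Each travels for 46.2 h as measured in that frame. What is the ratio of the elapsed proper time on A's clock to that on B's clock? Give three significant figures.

τ_A/τ_B = 0.644

A: γ = 1/√(1 − 0.8324²) = 1/√0.3071 = 1.804. B: β = 0.5091; γ = 1/√(1 − 0.5091²) = 1/√0.7408 = 1.162.
τ_A/τ_B = γ_B/γ_A = 1.162/1.804 = 0.6439, so τ_A/τ_B = 0.6439.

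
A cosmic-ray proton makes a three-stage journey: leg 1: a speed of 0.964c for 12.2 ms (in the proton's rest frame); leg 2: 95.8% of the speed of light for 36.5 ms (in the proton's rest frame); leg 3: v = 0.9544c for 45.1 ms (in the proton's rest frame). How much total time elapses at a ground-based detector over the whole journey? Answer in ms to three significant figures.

Leg 1: γ = 1/√(1 − 0.964²) = 1/√0.07070 = 3.761; Δt_1 = 3.761 × 12.2 = 45.88 ms.
Leg 2: β = 0.958; γ = 1/√(1 − 0.958²) = 1/√0.08224 = 3.487; Δt_2 = 3.487 × 36.5 = 127.3 ms.
Leg 3: γ = 1/√(1 − 0.9544²) = 1/√0.08912 = 3.350; Δt_3 = 3.350 × 45.1 = 151.1 ms.
Total: 45.88 + 127.3 + 151.1 ms.

Δt = 324 ms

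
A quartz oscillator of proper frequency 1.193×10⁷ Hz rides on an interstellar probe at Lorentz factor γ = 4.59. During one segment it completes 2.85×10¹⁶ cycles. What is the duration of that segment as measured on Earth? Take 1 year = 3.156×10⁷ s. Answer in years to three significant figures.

γ = 4.59
Proper time for N cycles: τ = N/f = 2.85×10¹⁶/(1.193×10⁷) = 2.389×10⁹ s = 75.70 years.
Lab-frame duration Δt = γτ = 4.590 × 75.70 = 347.4 years.

Δt = 347 years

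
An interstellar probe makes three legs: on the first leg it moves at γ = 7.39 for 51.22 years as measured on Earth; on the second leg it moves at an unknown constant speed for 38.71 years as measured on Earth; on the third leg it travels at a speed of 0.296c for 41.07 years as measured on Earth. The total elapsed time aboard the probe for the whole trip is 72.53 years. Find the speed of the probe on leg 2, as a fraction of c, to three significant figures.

β = 0.732

Leg 1: γ = 7.39; τ_1 = 51.22/7.390 = 6.931 years.
Leg 2: speed unknown; τ_2 = 38.71/γ_2.
Leg 3: γ = 1/√(1 − 0.296²) = 1/√0.9124 = 1.047; τ_3 = 41.07/1.047 = 39.23 years.
Total proper time: 6.931 + τ_2 + 39.23 = 72.53, so τ_2 = 72.53 − 46.16 = 26.37 years.
γ_2 = 38.71/26.37 = 1.468; β = √(1 − 1/γ²) = √0.5360.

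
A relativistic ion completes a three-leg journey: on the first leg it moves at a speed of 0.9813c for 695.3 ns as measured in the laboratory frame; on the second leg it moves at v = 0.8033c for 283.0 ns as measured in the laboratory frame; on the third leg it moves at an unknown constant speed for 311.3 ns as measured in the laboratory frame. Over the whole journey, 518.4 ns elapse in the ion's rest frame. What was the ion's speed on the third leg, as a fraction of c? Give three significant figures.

β = 0.720

Leg 1: γ = 1/√(1 − 0.9813²) = 1/√0.03705 = 5.195; τ_1 = 695.3/5.195 = 133.8 ns.
Leg 2: γ = 1/√(1 − 0.8033²) = 1/√0.3547 = 1.679; τ_2 = 283.0/1.679 = 168.5 ns.
Leg 3: speed unknown; τ_3 = 311.3/γ_3.
Total proper time: 133.8 + 168.5 + τ_3 = 518.4, so τ_3 = 518.4 − 302.4 = 216.0 ns.
γ_3 = 311.3/216.0 = 1.441; β = √(1 − 1/γ²) = √0.5185.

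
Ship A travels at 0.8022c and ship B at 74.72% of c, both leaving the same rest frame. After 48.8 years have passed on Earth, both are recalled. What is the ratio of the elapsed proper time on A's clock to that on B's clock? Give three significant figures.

A: γ = 1/√(1 − 0.8022²) = 1/√0.3565 = 1.675. B: β = 0.7472; γ = 1/√(1 − 0.7472²) = 1/√0.4417 = 1.505.
τ_A/τ_B = γ_B/γ_A = 1.505/1.675 = 0.8984, so τ_A/τ_B = 0.8984.

τ_A/τ_B = 0.898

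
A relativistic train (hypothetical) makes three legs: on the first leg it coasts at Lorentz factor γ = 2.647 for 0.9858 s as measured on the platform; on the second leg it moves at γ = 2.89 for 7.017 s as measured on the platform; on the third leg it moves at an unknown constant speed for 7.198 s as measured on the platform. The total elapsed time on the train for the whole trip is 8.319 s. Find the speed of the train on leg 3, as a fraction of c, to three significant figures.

β = 0.642

Leg 1: γ = 2.647; τ_1 = 0.9858/2.647 = 0.3724 s.
Leg 2: γ = 2.89; τ_2 = 7.017/2.890 = 2.428 s.
Leg 3: speed unknown; τ_3 = 7.198/γ_3.
Total proper time: 0.3724 + 2.428 + τ_3 = 8.319, so τ_3 = 8.319 − 2.800 = 5.519 s.
γ_3 = 7.198/5.519 = 1.304; β = √(1 − 1/γ²) = √0.4122.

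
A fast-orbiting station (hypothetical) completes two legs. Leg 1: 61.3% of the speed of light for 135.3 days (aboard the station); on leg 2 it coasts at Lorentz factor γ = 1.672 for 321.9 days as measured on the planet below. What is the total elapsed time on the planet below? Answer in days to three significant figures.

Δt = 493 days

Leg 1: β = 0.613; γ = 1/√(1 − 0.613²) = 1/√0.6242 = 1.266; Δt_1 = 1.266 × 135.3 = 171.2 days.
Leg 2: 321.9 days is already measured on the planet below.
Total: 171.2 + 321.9 days.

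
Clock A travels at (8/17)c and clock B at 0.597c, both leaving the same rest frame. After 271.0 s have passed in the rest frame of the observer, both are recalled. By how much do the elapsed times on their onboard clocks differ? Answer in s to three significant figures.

|τ_A − τ_B| = 21.7 s

A: γ = 1/√(1 − (8/17)²) = 17/15 ≈ 1.133; τ_A = 271.0/1.133 = 239.1 s.
B: γ = 1/√(1 − 0.597²) = 1/√0.6436 = 1.247; τ_B = 271.0/1.247 = 217.4 s.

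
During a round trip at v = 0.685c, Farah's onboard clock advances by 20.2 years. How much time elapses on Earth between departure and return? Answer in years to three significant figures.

Δt = 27.7 years

γ = 1/√(1 − 0.685²) = 1/√0.5308 = 1.373
Earth-frame duration is the dilated interval: Δt = γτ = 1.373 × 20.2 years.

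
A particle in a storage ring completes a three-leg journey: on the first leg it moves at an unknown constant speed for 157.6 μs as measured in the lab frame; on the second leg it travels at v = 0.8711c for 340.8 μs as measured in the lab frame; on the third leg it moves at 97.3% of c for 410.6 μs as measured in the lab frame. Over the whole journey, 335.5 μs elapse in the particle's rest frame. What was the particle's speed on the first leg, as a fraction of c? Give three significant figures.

Leg 1: speed unknown; τ_1 = 157.6/γ_1.
Leg 2: γ = 1/√(1 − 0.8711²) = 1/√0.2412 = 2.036; τ_2 = 340.8/2.036 = 167.4 μs.
Leg 3: β = 0.973; γ = 1/√(1 − 0.973²) = 1/√0.05327 = 4.333; τ_3 = 410.6/4.333 = 94.77 μs.
Total proper time: τ_1 + 167.4 + 94.77 = 335.5, so τ_1 = 335.5 − 262.1 = 73.36 μs.
γ_1 = 157.6/73.36 = 2.148; β = √(1 − 1/γ²) = √0.7833.

β = 0.885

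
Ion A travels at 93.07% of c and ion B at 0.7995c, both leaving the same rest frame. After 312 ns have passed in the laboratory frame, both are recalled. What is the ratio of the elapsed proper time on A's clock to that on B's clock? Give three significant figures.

τ_A/τ_B = 0.609

A: β = 0.9307; γ = 1/√(1 − 0.9307²) = 1/√0.1338 = 2.734. B: γ = 1/√(1 − 0.7995²) = 1/√0.3608 = 1.665.
τ_A/τ_B = γ_B/γ_A = 1.665/2.734 = 0.6090, so τ_A/τ_B = 0.6090.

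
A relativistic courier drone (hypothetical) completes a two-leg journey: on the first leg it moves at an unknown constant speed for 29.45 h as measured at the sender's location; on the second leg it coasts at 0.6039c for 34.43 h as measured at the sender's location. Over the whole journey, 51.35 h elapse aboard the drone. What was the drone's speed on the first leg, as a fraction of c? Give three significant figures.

β = 0.584

Leg 1: speed unknown; τ_1 = 29.45/γ_1.
Leg 2: γ = 1/√(1 − 0.6039²) = 1/√0.6353 = 1.255; τ_2 = 34.43/1.255 = 27.44 h.
Total proper time: τ_1 + 27.44 = 51.35, so τ_1 = 51.35 − 27.44 = 23.91 h.
γ_1 = 29.45/23.91 = 1.232; β = √(1 − 1/γ²) = √0.3410.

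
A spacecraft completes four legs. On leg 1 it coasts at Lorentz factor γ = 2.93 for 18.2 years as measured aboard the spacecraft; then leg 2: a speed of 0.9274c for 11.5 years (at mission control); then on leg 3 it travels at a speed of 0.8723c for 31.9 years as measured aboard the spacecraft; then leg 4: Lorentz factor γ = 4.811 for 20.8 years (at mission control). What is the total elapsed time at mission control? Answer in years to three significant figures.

Leg 1: γ = 2.93; Δt_1 = 2.930 × 18.2 = 53.33 years.
Leg 2: 11.5 years is already measured at mission control.
Leg 3: γ = 1/√(1 − 0.8723²) = 1/√0.2391 = 2.045; Δt_3 = 2.045 × 31.9 = 65.24 years.
Leg 4: 20.8 years is already measured at mission control.
Total: 53.33 + 11.50 + 65.24 + 20.80 years.

Δt = 151 years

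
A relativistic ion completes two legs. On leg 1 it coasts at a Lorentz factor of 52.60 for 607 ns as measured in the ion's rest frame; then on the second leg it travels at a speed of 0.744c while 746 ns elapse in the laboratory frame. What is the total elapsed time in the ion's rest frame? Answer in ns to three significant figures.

Leg 1: 607 ns is already measured in the ion's rest frame.
Leg 2: γ = 1/√(1 − 0.744²) = 1/√0.4465 = 1.497; τ_2 = 746/1.497 = 498.5 ns.
Total: 607.0 + 498.5 ns.

τ = 1110 ns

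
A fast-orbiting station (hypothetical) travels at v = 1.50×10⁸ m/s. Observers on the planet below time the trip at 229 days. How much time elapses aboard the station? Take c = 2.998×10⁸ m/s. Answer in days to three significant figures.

τ = 198 days

β = 1.50×10⁸/2.998×10⁸ = 0.5003; γ = 1/√(1 − 0.5003²) = 1.155
The interval measured on the planet below is the dilated one; the clock aboard the station measures the proper time τ = Δt/γ = 229/1.155 days.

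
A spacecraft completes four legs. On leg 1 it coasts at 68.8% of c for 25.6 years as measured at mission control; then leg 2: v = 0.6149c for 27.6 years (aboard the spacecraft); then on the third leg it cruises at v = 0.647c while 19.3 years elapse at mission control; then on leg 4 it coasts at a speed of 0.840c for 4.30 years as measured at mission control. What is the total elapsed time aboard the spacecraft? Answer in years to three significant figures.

Leg 1: β = 0.688; γ = 1/√(1 − 0.688²) = 1/√0.5267 = 1.378; τ_1 = 25.6/1.378 = 18.58 years.
Leg 2: 27.6 years is already measured aboard the spacecraft.
Leg 3: γ = 1/√(1 − 0.647²) = 1/√0.5814 = 1.311; τ_3 = 19.3/1.311 = 14.72 years.
Leg 4: γ = 1/√(1 − 0.840²) = 1/√0.2944 = 1.843; τ_4 = 4.30/1.843 = 2.333 years.
Total: 18.58 + 27.60 + 14.72 + 2.333 years.

τ = 63.2 years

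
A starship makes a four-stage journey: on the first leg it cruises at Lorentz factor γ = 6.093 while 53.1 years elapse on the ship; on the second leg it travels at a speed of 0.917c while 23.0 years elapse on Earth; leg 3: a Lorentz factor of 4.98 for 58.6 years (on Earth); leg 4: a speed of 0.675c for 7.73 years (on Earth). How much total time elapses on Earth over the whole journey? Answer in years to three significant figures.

Leg 1: γ = 6.093; Δt_1 = 6.093 × 53.1 = 323.5 years.
Leg 2: 23.0 years is already measured on Earth.
Leg 3: 58.6 years is already measured on Earth.
Leg 4: 7.73 years is already measured on Earth.
Total: 323.5 + 23.00 + 58.60 + 7.730 years.

Δt = 413 years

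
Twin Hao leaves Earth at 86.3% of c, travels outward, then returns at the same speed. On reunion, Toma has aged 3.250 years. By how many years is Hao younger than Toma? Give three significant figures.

β = 0.863; γ = 1/√(1 − 0.863²) = 1/√0.2552 = 1.979
Hao's elapsed proper time: τ = 3.250/1.979 = 1.642 years.
Age gap = Δt − τ = 3.250 − 1.642 years.

Δt − τ = 1.61 years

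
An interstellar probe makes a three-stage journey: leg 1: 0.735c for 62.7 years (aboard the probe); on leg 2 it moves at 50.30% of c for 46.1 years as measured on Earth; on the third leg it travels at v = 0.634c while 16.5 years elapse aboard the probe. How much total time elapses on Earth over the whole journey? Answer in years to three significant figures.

Leg 1: γ = 1/√(1 − 0.735²) = 1/√0.4598 = 1.475; Δt_1 = 1.475 × 62.7 = 92.47 years.
Leg 2: 46.1 years is already measured on Earth.
Leg 3: γ = 1/√(1 − 0.634²) = 1/√0.5980 = 1.293; Δt_3 = 1.293 × 16.5 = 21.34 years.
Total: 92.47 + 46.10 + 21.34 years.

Δt = 160 years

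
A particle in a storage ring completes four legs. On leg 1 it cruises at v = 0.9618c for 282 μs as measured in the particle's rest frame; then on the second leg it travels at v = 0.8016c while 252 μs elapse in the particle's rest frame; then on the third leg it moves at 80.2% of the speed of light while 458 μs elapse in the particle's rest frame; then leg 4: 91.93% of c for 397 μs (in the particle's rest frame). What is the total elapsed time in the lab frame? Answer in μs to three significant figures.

Leg 1: γ = 1/√(1 − 0.9618²) = 1/√0.07494 = 3.653; Δt_1 = 3.653 × 282 = 1030 μs.
Leg 2: γ = 1/√(1 − 0.8016²) = 1/√0.3574 = 1.673; Δt_2 = 1.673 × 252 = 421.5 μs.
Leg 3: β = 0.802; γ = 1/√(1 − 0.802²) = 1/√0.3568 = 1.674; Δt_3 = 1.674 × 458 = 766.8 μs.
Leg 4: β = 0.9193; γ = 1/√(1 − 0.9193²) = 1/√0.1549 = 2.541; Δt_4 = 2.541 × 397 = 1009 μs.
Total: 1030 + 421.5 + 766.8 + 1009 μs.

Δt = 3230 μs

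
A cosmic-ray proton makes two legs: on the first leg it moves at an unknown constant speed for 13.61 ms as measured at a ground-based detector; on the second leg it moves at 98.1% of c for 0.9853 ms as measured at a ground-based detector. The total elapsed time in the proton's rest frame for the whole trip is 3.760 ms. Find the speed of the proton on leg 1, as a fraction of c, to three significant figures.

β = 0.965

Leg 1: speed unknown; τ_1 = 13.61/γ_1.
Leg 2: β = 0.981; γ = 1/√(1 − 0.981²) = 1/√0.03764 = 5.154; τ_2 = 0.9853/5.154 = 0.1912 ms.
Total proper time: τ_1 + 0.1912 = 3.760, so τ_1 = 3.760 − 0.1912 = 3.569 ms.
γ_1 = 13.61/3.569 = 3.814; β = √(1 − 1/γ²) = √0.9312.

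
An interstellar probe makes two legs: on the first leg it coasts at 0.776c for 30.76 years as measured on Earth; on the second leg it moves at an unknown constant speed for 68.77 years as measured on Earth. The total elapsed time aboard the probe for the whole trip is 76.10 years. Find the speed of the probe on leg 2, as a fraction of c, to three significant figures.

β = 0.566

Leg 1: γ = 1/√(1 − 0.776²) = 1/√0.3978 = 1.585; τ_1 = 30.76/1.585 = 19.40 years.
Leg 2: speed unknown; τ_2 = 68.77/γ_2.
Total proper time: 19.40 + τ_2 = 76.10, so τ_2 = 76.10 − 19.40 = 56.70 years.
γ_2 = 68.77/56.70 = 1.213; β = √(1 − 1/γ²) = √0.3203.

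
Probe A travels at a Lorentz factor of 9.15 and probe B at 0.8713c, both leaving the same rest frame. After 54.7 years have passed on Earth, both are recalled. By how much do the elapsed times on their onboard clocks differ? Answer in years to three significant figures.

A: γ = 9.15; τ_A = 54.7/9.150 = 5.978 years.
B: γ = 1/√(1 − 0.8713²) = 1/√0.2408 = 2.038; τ_B = 54.7/2.038 = 26.84 years.

|τ_A − τ_B| = 20.9 years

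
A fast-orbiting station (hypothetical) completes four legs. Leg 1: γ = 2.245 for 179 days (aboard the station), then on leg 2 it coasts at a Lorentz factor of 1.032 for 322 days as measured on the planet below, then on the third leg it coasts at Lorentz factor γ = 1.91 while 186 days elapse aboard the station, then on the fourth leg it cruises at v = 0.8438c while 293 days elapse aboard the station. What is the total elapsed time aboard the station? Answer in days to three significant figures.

Leg 1: 179 days is already measured aboard the station.
Leg 2: γ = 1.032; τ_2 = 322/1.032 = 312.0 days.
Leg 3: 186 days is already measured aboard the station.
Leg 4: 293 days is already measured aboard the station.
Total: 179.0 + 312.0 + 186.0 + 293.0 days.

τ = 970 days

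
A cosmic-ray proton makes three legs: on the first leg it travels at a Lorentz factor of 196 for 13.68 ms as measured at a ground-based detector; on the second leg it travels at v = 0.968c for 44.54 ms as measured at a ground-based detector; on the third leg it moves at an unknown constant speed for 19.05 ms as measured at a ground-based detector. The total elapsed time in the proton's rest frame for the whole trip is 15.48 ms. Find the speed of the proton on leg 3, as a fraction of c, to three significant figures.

β = 0.975

Leg 1: γ = 196; τ_1 = 13.68/196.0 = 0.06980 ms.
Leg 2: γ = 1/√(1 − 0.968²) = 1/√0.06298 = 3.985; τ_2 = 44.54/3.985 = 11.18 ms.
Leg 3: speed unknown; τ_3 = 19.05/γ_3.
Total proper time: 0.06980 + 11.18 + τ_3 = 15.48, so τ_3 = 15.48 − 11.25 = 4.233 ms.
γ_3 = 19.05/4.233 = 4.500; β = √(1 − 1/γ²) = √0.9506.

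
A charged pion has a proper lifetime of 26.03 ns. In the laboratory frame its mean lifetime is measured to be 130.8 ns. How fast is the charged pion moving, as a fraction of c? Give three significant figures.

β = 0.980

γ = Δt/τ₀ = 130.8/26.03 = 5.025
β = √(1 − 1/γ²) = √(1 − 0.03960) = √0.9604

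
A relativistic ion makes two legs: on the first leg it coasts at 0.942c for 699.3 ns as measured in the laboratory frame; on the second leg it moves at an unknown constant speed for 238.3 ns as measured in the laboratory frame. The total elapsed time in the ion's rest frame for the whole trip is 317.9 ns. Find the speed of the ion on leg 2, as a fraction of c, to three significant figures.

β = 0.937

Leg 1: γ = 1/√(1 − 0.942²) = 1/√0.1126 = 2.980; τ_1 = 699.3/2.980 = 234.7 ns.
Leg 2: speed unknown; τ_2 = 238.3/γ_2.
Total proper time: 234.7 + τ_2 = 317.9, so τ_2 = 317.9 − 234.7 = 83.21 ns.
γ_2 = 238.3/83.21 = 2.864; β = √(1 − 1/γ²) = √0.8781.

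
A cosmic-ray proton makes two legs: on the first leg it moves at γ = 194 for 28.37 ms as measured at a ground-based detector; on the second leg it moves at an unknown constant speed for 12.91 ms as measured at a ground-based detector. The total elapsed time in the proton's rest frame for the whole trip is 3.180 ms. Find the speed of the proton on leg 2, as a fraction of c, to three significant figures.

Leg 1: γ = 194; τ_1 = 28.37/194.0 = 0.1462 ms.
Leg 2: speed unknown; τ_2 = 12.91/γ_2.
Total proper time: 0.1462 + τ_2 = 3.180, so τ_2 = 3.180 − 0.1462 = 3.034 ms.
γ_2 = 12.91/3.034 = 4.255; β = √(1 − 1/γ²) = √0.9448.

β = 0.972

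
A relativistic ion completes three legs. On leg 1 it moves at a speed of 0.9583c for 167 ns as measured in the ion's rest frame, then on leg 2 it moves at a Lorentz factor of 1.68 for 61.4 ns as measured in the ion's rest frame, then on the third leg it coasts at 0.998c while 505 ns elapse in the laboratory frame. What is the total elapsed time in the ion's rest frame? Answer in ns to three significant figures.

Leg 1: 167 ns is already measured in the ion's rest frame.
Leg 2: 61.4 ns is already measured in the ion's rest frame.
Leg 3: γ = 1/√(1 − 0.998²) = 1/√0.003996 = 15.82; τ_3 = 505/15.82 = 31.92 ns.
Total: 167.0 + 61.40 + 31.92 ns.

τ = 260 ns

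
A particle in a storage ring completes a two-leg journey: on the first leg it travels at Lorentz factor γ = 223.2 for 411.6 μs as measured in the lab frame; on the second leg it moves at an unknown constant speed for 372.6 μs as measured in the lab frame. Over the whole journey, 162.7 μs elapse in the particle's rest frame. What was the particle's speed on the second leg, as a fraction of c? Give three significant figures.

Leg 1: γ = 223.2; τ_1 = 411.6/223.2 = 1.844 μs.
Leg 2: speed unknown; τ_2 = 372.6/γ_2.
Total proper time: 1.844 + τ_2 = 162.7, so τ_2 = 162.7 − 1.844 = 160.9 μs.
γ_2 = 372.6/160.9 = 2.316; β = √(1 − 1/γ²) = √0.8136.

β = 0.902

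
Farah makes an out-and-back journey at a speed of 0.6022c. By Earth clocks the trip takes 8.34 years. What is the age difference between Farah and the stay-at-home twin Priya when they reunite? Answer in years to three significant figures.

Δt − τ = 1.68 years

γ = 1/√(1 − 0.6022²) = 1/√0.6374 = 1.253
Farah's elapsed proper time: τ = 8.34/1.253 = 6.658 years.
Age gap = Δt − τ = 8.34 − 6.658 years.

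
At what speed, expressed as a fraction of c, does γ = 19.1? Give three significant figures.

β = 0.999

β = √(1 − 1/γ²) = √(1 − 1/19.1²) = √(1 − 0.002741) = √0.9973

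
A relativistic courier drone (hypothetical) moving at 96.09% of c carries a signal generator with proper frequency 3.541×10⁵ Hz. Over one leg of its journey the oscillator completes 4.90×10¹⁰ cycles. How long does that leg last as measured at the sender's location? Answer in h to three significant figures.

Δt = 139 h

β = 0.9609; γ = 1/√(1 − 0.9609²) = 1/√0.07667 = 3.611
Proper time for N cycles: τ = N/f = 4.90×10¹⁰/(3.541×10⁵) = 1.384×10⁵ s = 38.44 h.
Lab-frame duration Δt = γτ = 3.611 × 38.44 = 138.8 h.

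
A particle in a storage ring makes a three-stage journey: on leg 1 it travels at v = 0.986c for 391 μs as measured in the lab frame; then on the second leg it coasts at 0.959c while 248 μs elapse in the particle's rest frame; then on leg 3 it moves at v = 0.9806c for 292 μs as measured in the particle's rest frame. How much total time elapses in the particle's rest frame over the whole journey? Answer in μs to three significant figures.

Leg 1: γ = 1/√(1 − 0.986²) = 1/√0.02780 = 5.997; τ_1 = 391/5.997 = 65.20 μs.
Leg 2: 248 μs is already measured in the particle's rest frame.
Leg 3: 292 μs is already measured in the particle's rest frame.
Total: 65.20 + 248.0 + 292.0 μs.

τ = 605 μs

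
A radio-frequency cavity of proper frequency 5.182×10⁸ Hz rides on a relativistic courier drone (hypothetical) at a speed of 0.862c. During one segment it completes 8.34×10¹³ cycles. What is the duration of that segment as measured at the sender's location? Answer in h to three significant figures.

γ = 1/√(1 − 0.862²) = 1/√0.2570 = 1.973
Proper time for N cycles: τ = N/f = 8.34×10¹³/(5.182×10⁸) = 1.609×10⁵ s = 44.71 h.
Lab-frame duration Δt = γτ = 1.973 × 44.71 = 88.19 h.

Δt = 88.2 h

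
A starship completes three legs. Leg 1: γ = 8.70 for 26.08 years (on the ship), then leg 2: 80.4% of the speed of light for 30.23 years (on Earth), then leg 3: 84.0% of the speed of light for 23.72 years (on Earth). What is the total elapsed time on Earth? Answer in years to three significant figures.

Δt = 281 years

Leg 1: γ = 8.70; Δt_1 = 8.700 × 26.08 = 226.9 years.
Leg 2: 30.23 years is already measured on Earth.
Leg 3: 23.72 years is already measured on Earth.
Total: 226.9 + 30.23 + 23.72 years.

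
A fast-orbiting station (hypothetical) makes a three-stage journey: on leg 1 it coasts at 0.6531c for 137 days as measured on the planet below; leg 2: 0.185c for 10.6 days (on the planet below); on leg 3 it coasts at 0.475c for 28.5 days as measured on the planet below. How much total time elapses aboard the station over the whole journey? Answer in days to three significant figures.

τ = 139 days

Leg 1: γ = 1/√(1 − 0.6531²) = 1/√0.5735 = 1.321; τ_1 = 137/1.321 = 103.7 days.
Leg 2: γ = 1/√(1 − 0.185²) = 1/√0.9658 = 1.018; τ_2 = 10.6/1.018 = 10.42 days.
Leg 3: γ = 1/√(1 − 0.475²) = 1/√0.7744 = 1.136; τ_3 = 28.5/1.136 = 25.08 days.
Total: 103.7 + 10.42 + 25.08 days.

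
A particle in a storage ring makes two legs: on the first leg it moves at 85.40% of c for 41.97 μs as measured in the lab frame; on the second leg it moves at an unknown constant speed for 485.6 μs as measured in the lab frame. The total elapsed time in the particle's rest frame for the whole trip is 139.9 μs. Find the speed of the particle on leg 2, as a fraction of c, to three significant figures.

Leg 1: β = 0.8540; γ = 1/√(1 − 0.8540²) = 1/√0.2707 = 1.922; τ_1 = 41.97/1.922 = 21.84 μs.
Leg 2: speed unknown; τ_2 = 485.6/γ_2.
Total proper time: 21.84 + τ_2 = 139.9, so τ_2 = 139.9 − 21.84 = 118.1 μs.
γ_2 = 485.6/118.1 = 4.113; β = √(1 − 1/γ²) = √0.9409.

β = 0.970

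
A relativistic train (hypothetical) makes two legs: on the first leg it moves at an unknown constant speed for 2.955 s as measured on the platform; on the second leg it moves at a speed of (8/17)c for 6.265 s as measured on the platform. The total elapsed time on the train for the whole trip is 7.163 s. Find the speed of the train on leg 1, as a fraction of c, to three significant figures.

Leg 1: speed unknown; τ_1 = 2.955/γ_1.
Leg 2: γ = 1/√(1 − (8/17)²) = 17/15 ≈ 1.133; τ_2 = 6.265/1.133 = 5.528 s.
Total proper time: τ_1 + 5.528 = 7.163, so τ_1 = 7.163 − 5.528 = 1.635 s.
γ_1 = 2.955/1.635 = 1.807; β = √(1 − 1/γ²) = √0.6938.

β = 0.833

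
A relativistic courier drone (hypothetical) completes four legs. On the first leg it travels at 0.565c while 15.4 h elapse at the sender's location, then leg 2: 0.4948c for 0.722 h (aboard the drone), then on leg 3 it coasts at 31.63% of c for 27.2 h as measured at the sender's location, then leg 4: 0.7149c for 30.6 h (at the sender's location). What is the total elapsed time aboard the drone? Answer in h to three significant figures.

τ = 60.6 h

Leg 1: γ = 1/√(1 − 0.565²) = 1/√0.6808 = 1.212; τ_1 = 15.4/1.212 = 12.71 h.
Leg 2: 0.722 h is already measured aboard the drone.
Leg 3: β = 0.3163; γ = 1/√(1 − 0.3163²) = 1/√0.9000 = 1.054; τ_3 = 27.2/1.054 = 25.80 h.
Leg 4: γ = 1/√(1 − 0.7149²) = 1/√0.4889 = 1.430; τ_4 = 30.6/1.430 = 21.40 h.
Total: 12.71 + 0.7220 + 25.80 + 21.40 h.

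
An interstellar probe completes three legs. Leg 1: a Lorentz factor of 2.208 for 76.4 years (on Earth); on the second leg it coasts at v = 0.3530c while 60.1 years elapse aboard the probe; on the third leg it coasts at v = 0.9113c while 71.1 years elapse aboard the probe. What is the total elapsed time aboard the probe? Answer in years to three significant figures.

Leg 1: γ = 2.208; τ_1 = 76.4/2.208 = 34.60 years.
Leg 2: 60.1 years is already measured aboard the probe.
Leg 3: 71.1 years is already measured aboard the probe.
Total: 34.60 + 60.10 + 71.10 years.

τ = 166 years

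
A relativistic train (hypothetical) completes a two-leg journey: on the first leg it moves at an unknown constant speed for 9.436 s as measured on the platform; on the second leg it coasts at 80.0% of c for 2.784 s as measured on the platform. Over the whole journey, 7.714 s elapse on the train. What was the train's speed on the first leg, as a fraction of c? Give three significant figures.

Leg 1: speed unknown; τ_1 = 9.436/γ_1.
Leg 2: β = 0.800; γ = 1/√(1 − 0.800²) = 1/√0.3600 = 1.667; τ_2 = 2.784/1.667 = 1.670 s.
Total proper time: τ_1 + 1.670 = 7.714, so τ_1 = 7.714 − 1.670 = 6.044 s.
γ_1 = 9.436/6.044 = 1.561; β = √(1 − 1/γ²) = √0.5898.

β = 0.768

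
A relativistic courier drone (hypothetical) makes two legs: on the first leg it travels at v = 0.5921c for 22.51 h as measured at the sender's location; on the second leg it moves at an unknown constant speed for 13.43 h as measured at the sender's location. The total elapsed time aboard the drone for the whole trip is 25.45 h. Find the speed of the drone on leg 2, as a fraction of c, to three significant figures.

β = 0.839

Leg 1: γ = 1/√(1 − 0.5921²) = 1/√0.6494 = 1.241; τ_1 = 22.51/1.241 = 18.14 h.
Leg 2: speed unknown; τ_2 = 13.43/γ_2.
Total proper time: 18.14 + τ_2 = 25.45, so τ_2 = 25.45 − 18.14 = 7.310 h.
γ_2 = 13.43/7.310 = 1.837; β = √(1 − 1/γ²) = √0.7037.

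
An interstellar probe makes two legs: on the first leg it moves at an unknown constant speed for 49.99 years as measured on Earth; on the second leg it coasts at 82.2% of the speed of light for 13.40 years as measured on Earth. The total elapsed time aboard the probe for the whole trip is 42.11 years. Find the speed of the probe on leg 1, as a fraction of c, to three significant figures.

β = 0.724

Leg 1: speed unknown; τ_1 = 49.99/γ_1.
Leg 2: β = 0.822; γ = 1/√(1 − 0.822²) = 1/√0.3243 = 1.756; τ_2 = 13.40/1.756 = 7.631 years.
Total proper time: τ_1 + 7.631 = 42.11, so τ_1 = 42.11 − 7.631 = 34.48 years.
γ_1 = 49.99/34.48 = 1.450; β = √(1 − 1/γ²) = √0.5243.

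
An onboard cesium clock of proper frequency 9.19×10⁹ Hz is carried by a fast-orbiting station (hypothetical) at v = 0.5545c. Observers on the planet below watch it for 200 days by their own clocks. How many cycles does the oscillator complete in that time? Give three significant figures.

γ = 1/√(1 − 0.5545²) = 1/√0.6925 = 1.202
During 200 days of lab time, the oscillator's proper time advances by τ = Δt/γ = 200/1.202 = 166.4 days = 1.438×10⁷ s.
N = f × τ = 9.19×10⁹ × 1.438×10⁷ = 1.322×10¹⁷.

N = 1.32×10¹⁷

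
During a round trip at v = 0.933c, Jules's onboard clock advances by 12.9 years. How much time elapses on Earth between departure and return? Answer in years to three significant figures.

Δt = 35.8 years

γ = 1/√(1 − 0.933²) = 1/√0.1295 = 2.779
Earth-frame duration is the dilated interval: Δt = γτ = 2.779 × 12.9 years.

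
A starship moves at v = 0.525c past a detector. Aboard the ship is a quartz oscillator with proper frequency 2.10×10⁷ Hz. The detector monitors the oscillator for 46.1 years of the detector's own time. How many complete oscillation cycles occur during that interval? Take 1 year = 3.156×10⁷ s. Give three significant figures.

N = 2.60×10¹⁶

γ = 1/√(1 − 0.525²) = 1/√0.7244 = 1.175
During 46.1 years of lab time, the oscillator's proper time advances by τ = Δt/γ = 46.1/1.175 = 39.24 years = 1.238×10⁹ s.
N = f × τ = 2.10×10⁷ × 1.238×10⁹ = 2.600×10¹⁶.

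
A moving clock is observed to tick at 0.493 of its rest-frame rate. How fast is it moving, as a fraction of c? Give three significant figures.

Rate ratio = 1/γ, so γ = 1/0.493 = 2.028.
β = √(1 − 1/γ²) = √(1 − 0.493²) = √0.7570

β = 0.870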